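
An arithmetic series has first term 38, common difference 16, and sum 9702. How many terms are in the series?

Using S = n/2 × [2a + (n-1)d]
9702 = n/2 × [2(38) + (n-1)(16)]
9702 = n/2 × [76 + 16n - 16]
19404 = n × [60 + 16n]
16n² + (60)n - 19404 = 0
Discriminant: Δ = (60)² - 4(16)(-19404) = 3600 + 1241856 = 1245456
√Δ = 1116
n = [-(60) + √Δ] / (2·16) = (-60 + 1116) / 32 = 1056 / 32 = 33
(The negative root is discarded since n must be a positive integer.)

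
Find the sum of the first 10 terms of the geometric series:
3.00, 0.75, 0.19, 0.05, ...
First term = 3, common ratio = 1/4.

Sₙ = a(1 - rⁿ) / (1 - r)
S_10 = 3(1 - (1/4)^10) / (1 - (1/4))
S_10 = 3(1 - (1/1048576)) / (3/4)
S_10 = 1048575/262144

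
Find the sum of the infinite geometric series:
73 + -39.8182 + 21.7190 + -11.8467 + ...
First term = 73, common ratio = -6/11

For |r| < 1, S = a / (1 - r)
S = 73 / (1 - (-6/11))
S = 73 / (17/11)
S = 803/17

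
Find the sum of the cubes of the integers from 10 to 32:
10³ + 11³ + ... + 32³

Use ∑_{k=1}^{n} k³ = [n(n+1)/2]², then subtract the first 9 terms.
∑_{k=1}^{32} k³ = [32×33/2]² = 528² = 278784
∑_{k=1}^{9} k³ = [9×10/2]² = 45² = 2025
∑_{k=10}^{32} k³ = 278784 - 2025 = 276759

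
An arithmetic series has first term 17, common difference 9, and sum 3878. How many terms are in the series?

Using S = n/2 × [2a + (n-1)d]
3878 = n/2 × [2(17) + (n-1)(9)]
3878 = n/2 × [34 + 9n - 9]
7756 = n × [25 + 9n]
9n² + (25)n - 7756 = 0
Discriminant: Δ = (25)² - 4(9)(-7756) = 625 + 279216 = 279841
√Δ = 529
n = [-(25) + √Δ] / (2·9) = (-25 + 529) / 18 = 504 / 18 = 28
(The negative root is discarded since n must be a positive integer.)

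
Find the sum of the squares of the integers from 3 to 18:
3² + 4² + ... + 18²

Use ∑_{k=1}^{n} k² = n(n+1)(2n+1)/6, then subtract the first 2 terms.
∑_{k=1}^{18} k² = 18×19×37/6 = 2109
∑_{k=1}^{2} k² = 2×3×5/6 = 5
∑_{k=3}^{18} k² = 2109 - 5 = 2104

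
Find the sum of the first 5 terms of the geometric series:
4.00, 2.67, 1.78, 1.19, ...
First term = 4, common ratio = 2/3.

Sₙ = a(1 - rⁿ) / (1 - r)
S_5 = 4(1 - (2/3)^5) / (1 - (2/3))
S_5 = 4(1 - (32/243)) / (1/3)
S_5 = 844/81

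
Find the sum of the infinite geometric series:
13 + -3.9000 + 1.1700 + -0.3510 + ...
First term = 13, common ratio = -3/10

For |r| < 1, S = a / (1 - r)
S = 13 / (1 - (-3/10))
S = 13 / (13/10)
S = 10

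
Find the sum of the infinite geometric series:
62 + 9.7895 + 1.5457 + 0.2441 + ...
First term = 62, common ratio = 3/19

For |r| < 1, S = a / (1 - r)
S = 62 / (1 - (3/19))
S = 62 / (16/19)
S = 589/8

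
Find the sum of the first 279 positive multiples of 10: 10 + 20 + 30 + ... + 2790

Factor out 10: = 10(1 + 2 + ... + 279) = 10 × n(n+1)/2
= 10 × 279×280/2
= 10 × 39060
= 390600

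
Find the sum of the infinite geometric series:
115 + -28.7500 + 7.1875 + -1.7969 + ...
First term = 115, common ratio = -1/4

For |r| < 1, S = a / (1 - r)
S = 115 / (1 - (-1/4))
S = 115 / (5/4)
S = 92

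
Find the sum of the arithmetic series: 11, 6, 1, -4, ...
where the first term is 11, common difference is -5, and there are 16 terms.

Sₙ = n/2 × (first + last)
Last term = a + (n-1)d = 11 + (16-1)×(-5) = -64
S_16 = 16/2 × (11 + (-64))
S_16 = 16/2 × (-53) = -424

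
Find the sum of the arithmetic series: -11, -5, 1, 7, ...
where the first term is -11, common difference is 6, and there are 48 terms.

Sₙ = n/2 × (first + last)
Last term = a + (n-1)d = -11 + (48-1)×6 = 271
S_48 = 48/2 × (-11 + 271)
S_48 = 48/2 × 260 = 6240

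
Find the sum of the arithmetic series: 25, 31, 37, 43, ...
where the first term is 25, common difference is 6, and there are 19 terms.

Sₙ = n/2 × (first + last)
Last term = a + (n-1)d = 25 + (19-1)×6 = 133
S_19 = 19/2 × (25 + 133)
S_19 = 19/2 × 158 = 1501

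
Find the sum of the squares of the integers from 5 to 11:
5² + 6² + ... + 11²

Use ∑_{k=1}^{n} k² = n(n+1)(2n+1)/6, then subtract the first 4 terms.
∑_{k=1}^{11} k² = 11×12×23/6 = 506
∑_{k=1}^{4} k² = 4×5×9/6 = 30
∑_{k=5}^{11} k² = 506 - 30 = 476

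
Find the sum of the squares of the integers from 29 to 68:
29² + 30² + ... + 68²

Use ∑_{k=1}^{n} k² = n(n+1)(2n+1)/6, then subtract the first 28 terms.
∑_{k=1}^{68} k² = 68×69×137/6 = 107134
∑_{k=1}^{28} k² = 28×29×57/6 = 7714
∑_{k=29}^{68} k² = 107134 - 7714 = 99420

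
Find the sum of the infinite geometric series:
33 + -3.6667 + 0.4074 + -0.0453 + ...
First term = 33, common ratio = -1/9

For |r| < 1, S = a / (1 - r)
S = 33 / (1 - (-1/9))
S = 33 / (10/9)
S = 297/10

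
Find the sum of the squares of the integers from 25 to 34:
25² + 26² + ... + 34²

Use ∑_{k=1}^{n} k² = n(n+1)(2n+1)/6, then subtract the first 24 terms.
∑_{k=1}^{34} k² = 34×35×69/6 = 13685
∑_{k=1}^{24} k² = 24×25×49/6 = 4900
∑_{k=25}^{34} k² = 13685 - 4900 = 8785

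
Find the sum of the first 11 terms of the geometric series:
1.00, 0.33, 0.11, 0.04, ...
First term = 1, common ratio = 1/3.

Sₙ = a(1 - rⁿ) / (1 - r)
S_11 = 1(1 - (1/3)^11) / (1 - (1/3))
S_11 = 1(1 - (1/177147)) / (2/3)
S_11 = 88573/59049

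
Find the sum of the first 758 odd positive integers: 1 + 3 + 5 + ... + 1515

Sum of first n odd numbers = n²
= 758²
= 574564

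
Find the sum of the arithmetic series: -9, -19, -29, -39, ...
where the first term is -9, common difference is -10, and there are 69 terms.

Sₙ = n/2 × (first + last)
Last term = a + (n-1)d = -9 + (69-1)×(-10) = -689
S_69 = 69/2 × (-9 + (-689))
S_69 = 69/2 × (-698) = -24081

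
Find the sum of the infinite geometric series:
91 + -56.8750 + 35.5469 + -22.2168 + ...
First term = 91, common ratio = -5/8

For |r| < 1, S = a / (1 - r)
S = 91 / (1 - (-5/8))
S = 91 / (13/8)
S = 56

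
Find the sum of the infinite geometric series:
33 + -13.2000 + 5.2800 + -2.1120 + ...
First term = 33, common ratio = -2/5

For |r| < 1, S = a / (1 - r)
S = 33 / (1 - (-2/5))
S = 33 / (7/5)
S = 165/7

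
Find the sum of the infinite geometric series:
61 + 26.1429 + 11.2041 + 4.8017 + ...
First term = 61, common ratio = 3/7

For |r| < 1, S = a / (1 - r)
S = 61 / (1 - (3/7))
S = 61 / (4/7)
S = 427/4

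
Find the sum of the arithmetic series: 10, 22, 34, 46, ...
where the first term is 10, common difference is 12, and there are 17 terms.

Sₙ = n/2 × (first + last)
Last term = a + (n-1)d = 10 + (17-1)×12 = 202
S_17 = 17/2 × (10 + 202)
S_17 = 17/2 × 212 = 1802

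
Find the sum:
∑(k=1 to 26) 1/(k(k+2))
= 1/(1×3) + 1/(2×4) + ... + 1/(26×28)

Partial fractions: 1/(k(k+2)) = (1/2)[1/k - 1/(k+2)]
Telescoping leaves the first two and last two terms:
= (1/2)[1/1 + 1/2 - 1/27 - 1/28]
= 1079/1512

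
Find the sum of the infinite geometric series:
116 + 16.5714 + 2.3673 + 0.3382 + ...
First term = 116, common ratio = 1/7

For |r| < 1, S = a / (1 - r)
S = 116 / (1 - (1/7))
S = 116 / (6/7)
S = 406/3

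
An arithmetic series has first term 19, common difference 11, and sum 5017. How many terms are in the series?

Using S = n/2 × [2a + (n-1)d]
5017 = n/2 × [2(19) + (n-1)(11)]
5017 = n/2 × [38 + 11n - 11]
10034 = n × [27 + 11n]
11n² + (27)n - 10034 = 0
Discriminant: Δ = (27)² - 4(11)(-10034) = 729 + 441496 = 442225
√Δ = 665
n = [-(27) + √Δ] / (2·11) = (-27 + 665) / 22 = 638 / 22 = 29
(The negative root is discarded since n must be a positive integer.)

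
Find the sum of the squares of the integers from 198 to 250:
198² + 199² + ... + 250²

Use ∑_{k=1}^{n} k² = n(n+1)(2n+1)/6, then subtract the first 197 terms.
∑_{k=1}^{250} k² = 250×251×501/6 = 5239625
∑_{k=1}^{197} k² = 197×198×395/6 = 2567895
∑_{k=198}^{250} k² = 5239625 - 2567895 = 2671730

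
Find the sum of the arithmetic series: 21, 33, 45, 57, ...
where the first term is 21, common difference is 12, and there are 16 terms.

Sₙ = n/2 × (first + last)
Last term = a + (n-1)d = 21 + (16-1)×12 = 201
S_16 = 16/2 × (21 + 201)
S_16 = 16/2 × 222 = 1776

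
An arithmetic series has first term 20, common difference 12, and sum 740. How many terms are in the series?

Using S = n/2 × [2a + (n-1)d]
740 = n/2 × [2(20) + (n-1)(12)]
740 = n/2 × [40 + 12n - 12]
1480 = n × [28 + 12n]
12n² + (28)n - 1480 = 0
Discriminant: Δ = (28)² - 4(12)(-1480) = 784 + 71040 = 71824
√Δ = 268
n = [-(28) + √Δ] / (2·12) = (-28 + 268) / 24 = 240 / 24 = 10
(The negative root is discarded since n must be a positive integer.)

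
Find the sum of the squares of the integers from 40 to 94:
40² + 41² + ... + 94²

Use ∑_{k=1}^{n} k² = n(n+1)(2n+1)/6, then subtract the first 39 terms.
∑_{k=1}^{94} k² = 94×95×189/6 = 281295
∑_{k=1}^{39} k² = 39×40×79/6 = 20540
∑_{k=40}^{94} k² = 281295 - 20540 = 260755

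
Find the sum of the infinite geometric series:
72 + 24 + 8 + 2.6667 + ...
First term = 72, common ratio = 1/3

For |r| < 1, S = a / (1 - r)
S = 72 / (1 - (1/3))
S = 72 / (2/3)
S = 108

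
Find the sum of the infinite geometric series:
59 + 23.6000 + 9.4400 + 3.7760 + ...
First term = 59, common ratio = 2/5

For |r| < 1, S = a / (1 - r)
S = 59 / (1 - (2/5))
S = 59 / (3/5)
S = 295/3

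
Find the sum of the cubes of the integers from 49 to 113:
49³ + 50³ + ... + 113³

Use ∑_{k=1}^{n} k³ = [n(n+1)/2]², then subtract the first 48 terms.
∑_{k=1}^{113} k³ = [113×114/2]² = 6441² = 41486481
∑_{k=1}^{48} k³ = [48×49/2]² = 1176² = 1382976
∑_{k=49}^{113} k³ = 41486481 - 1382976 = 40103505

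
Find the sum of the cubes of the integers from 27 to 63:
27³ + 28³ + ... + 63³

Use ∑_{k=1}^{n} k³ = [n(n+1)/2]², then subtract the first 26 terms.
∑_{k=1}^{63} k³ = [63×64/2]² = 2016² = 4064256
∑_{k=1}^{26} k³ = [26×27/2]² = 351² = 123201
∑_{k=27}^{63} k³ = 4064256 - 123201 = 3941055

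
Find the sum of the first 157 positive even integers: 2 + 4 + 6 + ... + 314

Sum of first n even numbers = n(n+1)
= 157×158
= 24806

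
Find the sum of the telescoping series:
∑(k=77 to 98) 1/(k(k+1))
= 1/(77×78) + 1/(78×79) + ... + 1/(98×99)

Partial fractions: 1/(k(k+1)) = 1/k - 1/(k+1)
The series telescopes:
= (1/77 - 1/78) + (1/78 - 1/79) + ... + (1/98 - 1/99)
= 1/77 - 1/99
= 2/693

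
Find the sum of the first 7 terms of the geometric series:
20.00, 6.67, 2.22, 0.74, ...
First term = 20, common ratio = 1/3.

Sₙ = a(1 - rⁿ) / (1 - r)
S_7 = 20(1 - (1/3)^7) / (1 - (1/3))
S_7 = 20(1 - (1/2187)) / (2/3)
S_7 = 21860/729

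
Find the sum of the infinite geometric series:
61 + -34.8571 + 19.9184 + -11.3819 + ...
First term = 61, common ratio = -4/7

For |r| < 1, S = a / (1 - r)
S = 61 / (1 - (-4/7))
S = 61 / (11/7)
S = 427/11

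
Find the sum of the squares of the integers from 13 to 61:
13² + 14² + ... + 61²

Use ∑_{k=1}^{n} k² = n(n+1)(2n+1)/6, then subtract the first 12 terms.
∑_{k=1}^{61} k² = 61×62×123/6 = 77531
∑_{k=1}^{12} k² = 12×13×25/6 = 650
∑_{k=13}^{61} k² = 77531 - 650 = 76881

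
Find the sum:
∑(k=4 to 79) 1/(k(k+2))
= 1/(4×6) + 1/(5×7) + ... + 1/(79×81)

Partial fractions: 1/(k(k+2)) = (1/2)[1/k - 1/(k+2)]
Telescoping leaves the first two and last two terms:
= (1/2)[1/4 + 1/5 - 1/80 - 1/81]
= 551/2592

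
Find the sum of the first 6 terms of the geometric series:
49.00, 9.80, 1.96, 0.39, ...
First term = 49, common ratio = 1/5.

Sₙ = a(1 - rⁿ) / (1 - r)
S_6 = 49(1 - (1/5)^6) / (1 - (1/5))
S_6 = 49(1 - (1/15625)) / (4/5)
S_6 = 191394/3125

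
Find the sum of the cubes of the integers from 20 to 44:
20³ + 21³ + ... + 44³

Use ∑_{k=1}^{n} k³ = [n(n+1)/2]², then subtract the first 19 terms.
∑_{k=1}^{44} k³ = [44×45/2]² = 990² = 980100
∑_{k=1}^{19} k³ = [19×20/2]² = 190² = 36100
∑_{k=20}^{44} k³ = 980100 - 36100 = 944000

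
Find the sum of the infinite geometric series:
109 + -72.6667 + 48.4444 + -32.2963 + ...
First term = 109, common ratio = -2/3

For |r| < 1, S = a / (1 - r)
S = 109 / (1 - (-2/3))
S = 109 / (5/3)
S = 327/5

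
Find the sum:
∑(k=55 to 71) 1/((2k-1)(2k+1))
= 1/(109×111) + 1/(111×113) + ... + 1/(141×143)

Partial fractions: 1/((2k-1)(2k+1)) = (1/2)[1/(2k-1) - 1/(2k+1)]
The series telescopes:
= (1/2)[1/109 - 1/143]
= 17/15587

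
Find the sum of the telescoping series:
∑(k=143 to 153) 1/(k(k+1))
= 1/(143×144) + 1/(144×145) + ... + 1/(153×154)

Partial fractions: 1/(k(k+1)) = 1/k - 1/(k+1)
The series telescopes:
= (1/143 - 1/144) + (1/144 - 1/145) + ... + (1/153 - 1/154)
= 1/143 - 1/154
= 1/2002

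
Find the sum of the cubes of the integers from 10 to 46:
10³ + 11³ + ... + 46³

Use ∑_{k=1}^{n} k³ = [n(n+1)/2]², then subtract the first 9 terms.
∑_{k=1}^{46} k³ = [46×47/2]² = 1081² = 1168561
∑_{k=1}^{9} k³ = [9×10/2]² = 45² = 2025
∑_{k=10}^{46} k³ = 1168561 - 2025 = 1166536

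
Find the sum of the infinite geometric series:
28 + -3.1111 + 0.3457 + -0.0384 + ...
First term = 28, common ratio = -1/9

For |r| < 1, S = a / (1 - r)
S = 28 / (1 - (-1/9))
S = 28 / (10/9)
S = 126/5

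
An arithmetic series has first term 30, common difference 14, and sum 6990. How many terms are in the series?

Using S = n/2 × [2a + (n-1)d]
6990 = n/2 × [2(30) + (n-1)(14)]
6990 = n/2 × [60 + 14n - 14]
13980 = n × [46 + 14n]
14n² + (46)n - 13980 = 0
Discriminant: Δ = (46)² - 4(14)(-13980) = 2116 + 782880 = 784996
√Δ = 886
n = [-(46) + √Δ] / (2·14) = (-46 + 886) / 28 = 840 / 28 = 30
(The negative root is discarded since n must be a positive integer.)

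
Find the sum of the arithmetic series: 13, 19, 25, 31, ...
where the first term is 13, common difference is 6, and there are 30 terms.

Sₙ = n/2 × (first + last)
Last term = a + (n-1)d = 13 + (30-1)×6 = 187
S_30 = 30/2 × (13 + 187)
S_30 = 30/2 × 200 = 3000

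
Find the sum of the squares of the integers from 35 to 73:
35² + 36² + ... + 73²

Use ∑_{k=1}^{n} k² = n(n+1)(2n+1)/6, then subtract the first 34 terms.
∑_{k=1}^{73} k² = 73×74×147/6 = 132349
∑_{k=1}^{34} k² = 34×35×69/6 = 13685
∑_{k=35}^{73} k² = 132349 - 13685 = 118664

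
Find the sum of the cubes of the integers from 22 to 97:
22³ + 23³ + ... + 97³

Use ∑_{k=1}^{n} k³ = [n(n+1)/2]², then subtract the first 21 terms.
∑_{k=1}^{97} k³ = [97×98/2]² = 4753² = 22591009
∑_{k=1}^{21} k³ = [21×22/2]² = 231² = 53361
∑_{k=22}^{97} k³ = 22591009 - 53361 = 22537648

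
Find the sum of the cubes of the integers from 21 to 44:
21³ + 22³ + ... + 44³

Use ∑_{k=1}^{n} k³ = [n(n+1)/2]², then subtract the first 20 terms.
∑_{k=1}^{44} k³ = [44×45/2]² = 990² = 980100
∑_{k=1}^{20} k³ = [20×21/2]² = 210² = 44100
∑_{k=21}^{44} k³ = 980100 - 44100 = 936000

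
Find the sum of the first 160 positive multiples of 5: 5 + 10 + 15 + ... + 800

Factor out 5: = 5(1 + 2 + ... + 160) = 5 × n(n+1)/2
= 5 × 160×161/2
= 5 × 12880
= 64400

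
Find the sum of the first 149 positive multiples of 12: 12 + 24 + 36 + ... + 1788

Factor out 12: = 12(1 + 2 + ... + 149) = 12 × n(n+1)/2
= 12 × 149×150/2
= 12 × 11175
= 134100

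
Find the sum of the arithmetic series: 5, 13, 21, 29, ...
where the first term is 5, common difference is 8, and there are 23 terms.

Sₙ = n/2 × (first + last)
Last term = a + (n-1)d = 5 + (23-1)×8 = 181
S_23 = 23/2 × (5 + 181)
S_23 = 23/2 × 186 = 2139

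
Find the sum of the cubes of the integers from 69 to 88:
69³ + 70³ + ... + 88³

Use ∑_{k=1}^{n} k³ = [n(n+1)/2]², then subtract the first 68 terms.
∑_{k=1}^{88} k³ = [88×89/2]² = 3916² = 15335056
∑_{k=1}^{68} k³ = [68×69/2]² = 2346² = 5503716
∑_{k=69}^{88} k³ = 15335056 - 5503716 = 9831340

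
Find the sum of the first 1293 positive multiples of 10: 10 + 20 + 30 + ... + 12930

Factor out 10: = 10(1 + 2 + ... + 1293) = 10 × n(n+1)/2
= 10 × 1293×1294/2
= 10 × 836571
= 8365710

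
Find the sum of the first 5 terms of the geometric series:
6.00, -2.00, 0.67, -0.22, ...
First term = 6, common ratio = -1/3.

Sₙ = a(1 - rⁿ) / (1 - r)
S_5 = 6(1 - (-1/3)^5) / (1 - (-1/3))
S_5 = 6(1 - (-1/243)) / (4/3)
S_5 = 122/27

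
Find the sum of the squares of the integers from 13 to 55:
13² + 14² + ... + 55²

Use ∑_{k=1}^{n} k² = n(n+1)(2n+1)/6, then subtract the first 12 terms.
∑_{k=1}^{55} k² = 55×56×111/6 = 56980
∑_{k=1}^{12} k² = 12×13×25/6 = 650
∑_{k=13}^{55} k² = 56980 - 650 = 56330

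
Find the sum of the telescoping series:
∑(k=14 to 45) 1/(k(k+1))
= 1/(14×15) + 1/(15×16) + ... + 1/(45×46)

Partial fractions: 1/(k(k+1)) = 1/k - 1/(k+1)
The series telescopes:
= (1/14 - 1/15) + (1/15 - 1/16) + ... + (1/45 - 1/46)
= 1/14 - 1/46
= 8/161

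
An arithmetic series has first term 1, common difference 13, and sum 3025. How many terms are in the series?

Using S = n/2 × [2a + (n-1)d]
3025 = n/2 × [2(1) + (n-1)(13)]
3025 = n/2 × [2 + 13n - 13]
6050 = n × [-11 + 13n]
13n² + (-11)n - 6050 = 0
Discriminant: Δ = (-11)² - 4(13)(-6050) = 121 + 314600 = 314721
√Δ = 561
n = [-(-11) + √Δ] / (2·13) = (11 + 561) / 26 = 572 / 26 = 22
(The negative root is discarded since n must be a positive integer.)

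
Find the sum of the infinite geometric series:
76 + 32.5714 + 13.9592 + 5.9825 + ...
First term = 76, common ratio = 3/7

For |r| < 1, S = a / (1 - r)
S = 76 / (1 - (3/7))
S = 76 / (4/7)
S = 133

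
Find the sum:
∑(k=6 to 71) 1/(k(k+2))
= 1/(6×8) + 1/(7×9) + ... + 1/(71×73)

Partial fractions: 1/(k(k+2)) = (1/2)[1/k - 1/(k+2)]
Telescoping leaves the first two and last two terms:
= (1/2)[1/6 + 1/7 - 1/72 - 1/73]
= 10373/73584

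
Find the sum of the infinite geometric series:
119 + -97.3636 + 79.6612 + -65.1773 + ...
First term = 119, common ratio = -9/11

For |r| < 1, S = a / (1 - r)
S = 119 / (1 - (-9/11))
S = 119 / (20/11)
S = 1309/20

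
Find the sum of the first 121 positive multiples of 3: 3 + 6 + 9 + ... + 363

Factor out 3: = 3(1 + 2 + ... + 121) = 3 × n(n+1)/2
= 3 × 121×122/2
= 3 × 7381
= 22143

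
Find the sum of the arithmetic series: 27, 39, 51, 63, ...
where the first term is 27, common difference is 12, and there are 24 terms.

Sₙ = n/2 × (first + last)
Last term = a + (n-1)d = 27 + (24-1)×12 = 303
S_24 = 24/2 × (27 + 303)
S_24 = 24/2 × 330 = 3960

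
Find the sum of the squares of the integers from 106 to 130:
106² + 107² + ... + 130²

Use ∑_{k=1}^{n} k² = n(n+1)(2n+1)/6, then subtract the first 105 terms.
∑_{k=1}^{130} k² = 130×131×261/6 = 740805
∑_{k=1}^{105} k² = 105×106×211/6 = 391405
∑_{k=106}^{130} k² = 740805 - 391405 = 349400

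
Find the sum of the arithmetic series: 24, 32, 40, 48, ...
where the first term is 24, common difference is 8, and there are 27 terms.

Sₙ = n/2 × (first + last)
Last term = a + (n-1)d = 24 + (27-1)×8 = 232
S_27 = 27/2 × (24 + 232)
S_27 = 27/2 × 256 = 3456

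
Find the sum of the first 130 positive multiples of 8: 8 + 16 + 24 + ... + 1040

Factor out 8: = 8(1 + 2 + ... + 130) = 8 × n(n+1)/2
= 8 × 130×131/2
= 8 × 8515
= 68120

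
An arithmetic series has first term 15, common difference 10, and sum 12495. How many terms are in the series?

Using S = n/2 × [2a + (n-1)d]
12495 = n/2 × [2(15) + (n-1)(10)]
12495 = n/2 × [30 + 10n - 10]
24990 = n × [20 + 10n]
10n² + (20)n - 24990 = 0
Discriminant: Δ = (20)² - 4(10)(-24990) = 400 + 999600 = 1000000
√Δ = 1000
n = [-(20) + √Δ] / (2·10) = (-20 + 1000) / 20 = 980 / 20 = 49
(The negative root is discarded since n must be a positive integer.)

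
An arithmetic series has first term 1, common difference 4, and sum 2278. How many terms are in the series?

Using S = n/2 × [2a + (n-1)d]
2278 = n/2 × [2(1) + (n-1)(4)]
2278 = n/2 × [2 + 4n - 4]
4556 = n × [-2 + 4n]
4n² + (-2)n - 4556 = 0
Discriminant: Δ = (-2)² - 4(4)(-4556) = 4 + 72896 = 72900
√Δ = 270
n = [-(-2) + √Δ] / (2·4) = (2 + 270) / 8 = 272 / 8 = 34
(The negative root is discarded since n must be a positive integer.)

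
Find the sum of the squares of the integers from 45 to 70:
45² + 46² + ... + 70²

Use ∑_{k=1}^{n} k² = n(n+1)(2n+1)/6, then subtract the first 44 terms.
∑_{k=1}^{70} k² = 70×71×141/6 = 116795
∑_{k=1}^{44} k² = 44×45×89/6 = 29370
∑_{k=45}^{70} k² = 116795 - 29370 = 87425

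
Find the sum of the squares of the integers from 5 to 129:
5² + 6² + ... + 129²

Use ∑_{k=1}^{n} k² = n(n+1)(2n+1)/6, then subtract the first 4 terms.
∑_{k=1}^{129} k² = 129×130×259/6 = 723905
∑_{k=1}^{4} k² = 4×5×9/6 = 30
∑_{k=5}^{129} k² = 723905 - 30 = 723875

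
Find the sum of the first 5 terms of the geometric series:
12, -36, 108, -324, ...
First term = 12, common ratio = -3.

Sₙ = a(1 - rⁿ) / (1 - r)
S_5 = 12(1 - (-3)^5) / (1 - (-3))
S_5 = 12(1 - (-243)) / (4)
S_5 = 732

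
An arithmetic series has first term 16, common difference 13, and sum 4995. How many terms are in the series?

Using S = n/2 × [2a + (n-1)d]
4995 = n/2 × [2(16) + (n-1)(13)]
4995 = n/2 × [32 + 13n - 13]
9990 = n × [19 + 13n]
13n² + (19)n - 9990 = 0
Discriminant: Δ = (19)² - 4(13)(-9990) = 361 + 519480 = 519841
√Δ = 721
n = [-(19) + √Δ] / (2·13) = (-19 + 721) / 26 = 702 / 26 = 27
(The negative root is discarded since n must be a positive integer.)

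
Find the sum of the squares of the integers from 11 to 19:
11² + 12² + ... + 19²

Use ∑_{k=1}^{n} k² = n(n+1)(2n+1)/6, then subtract the first 10 terms.
∑_{k=1}^{19} k² = 19×20×39/6 = 2470
∑_{k=1}^{10} k² = 10×11×21/6 = 385
∑_{k=11}^{19} k² = 2470 - 385 = 2085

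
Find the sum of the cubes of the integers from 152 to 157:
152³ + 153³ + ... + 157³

Use ∑_{k=1}^{n} k³ = [n(n+1)/2]², then subtract the first 151 terms.
∑_{k=1}^{157} k³ = [157×158/2]² = 12403² = 153834409
∑_{k=1}^{151} k³ = [151×152/2]² = 11476² = 131698576
∑_{k=152}^{157} k³ = 153834409 - 131698576 = 22135833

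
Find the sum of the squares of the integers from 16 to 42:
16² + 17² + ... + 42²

Use ∑_{k=1}^{n} k² = n(n+1)(2n+1)/6, then subtract the first 15 terms.
∑_{k=1}^{42} k² = 42×43×85/6 = 25585
∑_{k=1}^{15} k² = 15×16×31/6 = 1240
∑_{k=16}^{42} k² = 25585 - 1240 = 24345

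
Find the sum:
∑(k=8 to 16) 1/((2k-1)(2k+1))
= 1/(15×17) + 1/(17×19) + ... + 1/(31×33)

Partial fractions: 1/((2k-1)(2k+1)) = (1/2)[1/(2k-1) - 1/(2k+1)]
The series telescopes:
= (1/2)[1/15 - 1/33]
= 1/55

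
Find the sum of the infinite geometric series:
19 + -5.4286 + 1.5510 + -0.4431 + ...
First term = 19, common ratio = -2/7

For |r| < 1, S = a / (1 - r)
S = 19 / (1 - (-2/7))
S = 19 / (9/7)
S = 133/9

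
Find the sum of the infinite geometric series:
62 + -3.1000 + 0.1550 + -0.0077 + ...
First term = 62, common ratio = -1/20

For |r| < 1, S = a / (1 - r)
S = 62 / (1 - (-1/20))
S = 62 / (21/20)
S = 1240/21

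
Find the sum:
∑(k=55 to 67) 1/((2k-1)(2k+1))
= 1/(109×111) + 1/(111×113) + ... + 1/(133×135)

Partial fractions: 1/((2k-1)(2k+1)) = (1/2)[1/(2k-1) - 1/(2k+1)]
The series telescopes:
= (1/2)[1/109 - 1/135]
= 13/14715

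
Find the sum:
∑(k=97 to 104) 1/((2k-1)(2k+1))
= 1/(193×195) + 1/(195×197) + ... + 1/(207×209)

Partial fractions: 1/((2k-1)(2k+1)) = (1/2)[1/(2k-1) - 1/(2k+1)]
The series telescopes:
= (1/2)[1/193 - 1/209]
= 8/40337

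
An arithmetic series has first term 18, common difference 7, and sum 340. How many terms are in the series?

Using S = n/2 × [2a + (n-1)d]
340 = n/2 × [2(18) + (n-1)(7)]
340 = n/2 × [36 + 7n - 7]
680 = n × [29 + 7n]
7n² + (29)n - 680 = 0
Discriminant: Δ = (29)² - 4(7)(-680) = 841 + 19040 = 19881
√Δ = 141
n = [-(29) + √Δ] / (2·7) = (-29 + 141) / 14 = 112 / 14 = 8
(The negative root is discarded since n must be a positive integer.)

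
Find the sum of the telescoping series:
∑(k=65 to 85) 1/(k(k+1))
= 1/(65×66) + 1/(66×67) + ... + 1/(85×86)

Partial fractions: 1/(k(k+1)) = 1/k - 1/(k+1)
The series telescopes:
= (1/65 - 1/66) + (1/66 - 1/67) + ... + (1/85 - 1/86)
= 1/65 - 1/86
= 21/5590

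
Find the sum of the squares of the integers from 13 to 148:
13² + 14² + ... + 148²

Use ∑_{k=1}^{n} k² = n(n+1)(2n+1)/6, then subtract the first 12 terms.
∑_{k=1}^{148} k² = 148×149×297/6 = 1091574
∑_{k=1}^{12} k² = 12×13×25/6 = 650
∑_{k=13}^{148} k² = 1091574 - 650 = 1090924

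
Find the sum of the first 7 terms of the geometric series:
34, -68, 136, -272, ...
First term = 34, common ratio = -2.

Sₙ = a(1 - rⁿ) / (1 - r)
S_7 = 34(1 - (-2)^7) / (1 - (-2))
S_7 = 34(1 - (-128)) / (3)
S_7 = 1462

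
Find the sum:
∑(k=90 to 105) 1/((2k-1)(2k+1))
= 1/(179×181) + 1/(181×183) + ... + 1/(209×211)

Partial fractions: 1/((2k-1)(2k+1)) = (1/2)[1/(2k-1) - 1/(2k+1)]
The series telescopes:
= (1/2)[1/179 - 1/211]
= 16/37769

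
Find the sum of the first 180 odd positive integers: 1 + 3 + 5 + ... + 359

Sum of first n odd numbers = n²
= 180²
= 32400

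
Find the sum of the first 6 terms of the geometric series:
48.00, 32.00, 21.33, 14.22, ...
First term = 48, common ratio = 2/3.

Sₙ = a(1 - rⁿ) / (1 - r)
S_6 = 48(1 - (2/3)^6) / (1 - (2/3))
S_6 = 48(1 - (64/729)) / (1/3)
S_6 = 10640/81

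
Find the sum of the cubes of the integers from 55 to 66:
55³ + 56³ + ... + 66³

Use ∑_{k=1}^{n} k³ = [n(n+1)/2]², then subtract the first 54 terms.
∑_{k=1}^{66} k³ = [66×67/2]² = 2211² = 4888521
∑_{k=1}^{54} k³ = [54×55/2]² = 1485² = 2205225
∑_{k=55}^{66} k³ = 4888521 - 2205225 = 2683296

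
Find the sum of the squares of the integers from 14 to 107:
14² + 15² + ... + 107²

Use ∑_{k=1}^{n} k² = n(n+1)(2n+1)/6, then subtract the first 13 terms.
∑_{k=1}^{107} k² = 107×108×215/6 = 414090
∑_{k=1}^{13} k² = 13×14×27/6 = 819
∑_{k=14}^{107} k² = 414090 - 819 = 413271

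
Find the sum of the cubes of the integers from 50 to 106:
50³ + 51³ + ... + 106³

Use ∑_{k=1}^{n} k³ = [n(n+1)/2]², then subtract the first 49 terms.
∑_{k=1}^{106} k³ = [106×107/2]² = 5671² = 32160241
∑_{k=1}^{49} k³ = [49×50/2]² = 1225² = 1500625
∑_{k=50}^{106} k³ = 32160241 - 1500625 = 30659616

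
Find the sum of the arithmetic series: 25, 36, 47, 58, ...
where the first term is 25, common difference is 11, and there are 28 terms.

Sₙ = n/2 × (first + last)
Last term = a + (n-1)d = 25 + (28-1)×11 = 322
S_28 = 28/2 × (25 + 322)
S_28 = 28/2 × 347 = 4858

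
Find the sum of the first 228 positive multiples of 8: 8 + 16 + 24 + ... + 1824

Factor out 8: = 8(1 + 2 + ... + 228) = 8 × n(n+1)/2
= 8 × 228×229/2
= 8 × 26106
= 208848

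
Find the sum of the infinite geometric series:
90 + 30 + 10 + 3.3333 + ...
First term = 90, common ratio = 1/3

For |r| < 1, S = a / (1 - r)
S = 90 / (1 - (1/3))
S = 90 / (2/3)
S = 135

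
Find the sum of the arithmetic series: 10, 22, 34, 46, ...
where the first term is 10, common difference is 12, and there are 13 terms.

Sₙ = n/2 × (first + last)
Last term = a + (n-1)d = 10 + (13-1)×12 = 154
S_13 = 13/2 × (10 + 154)
S_13 = 13/2 × 164 = 1066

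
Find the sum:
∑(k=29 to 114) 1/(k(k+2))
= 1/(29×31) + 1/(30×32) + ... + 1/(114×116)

Partial fractions: 1/(k(k+2)) = (1/2)[1/k - 1/(k+2)]
Telescoping leaves the first two and last two terms:
= (1/2)[1/29 + 1/30 - 1/115 - 1/116]
= 2021/80040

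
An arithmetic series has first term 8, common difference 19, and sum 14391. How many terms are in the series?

Using S = n/2 × [2a + (n-1)d]
14391 = n/2 × [2(8) + (n-1)(19)]
14391 = n/2 × [16 + 19n - 19]
28782 = n × [-3 + 19n]
19n² + (-3)n - 28782 = 0
Discriminant: Δ = (-3)² - 4(19)(-28782) = 9 + 2187432 = 2187441
√Δ = 1479
n = [-(-3) + √Δ] / (2·19) = (3 + 1479) / 38 = 1482 / 38 = 39
(The negative root is discarded since n must be a positive integer.)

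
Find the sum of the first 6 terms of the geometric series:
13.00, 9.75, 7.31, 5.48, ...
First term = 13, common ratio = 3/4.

Sₙ = a(1 - rⁿ) / (1 - r)
S_6 = 13(1 - (3/4)^6) / (1 - (3/4))
S_6 = 13(1 - (729/4096)) / (1/4)
S_6 = 43771/1024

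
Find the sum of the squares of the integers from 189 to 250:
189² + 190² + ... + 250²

Use ∑_{k=1}^{n} k² = n(n+1)(2n+1)/6, then subtract the first 188 terms.
∑_{k=1}^{250} k² = 250×251×501/6 = 5239625
∑_{k=1}^{188} k² = 188×189×377/6 = 2232594
∑_{k=189}^{250} k² = 5239625 - 2232594 = 3007031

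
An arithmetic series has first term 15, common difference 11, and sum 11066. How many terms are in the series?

Using S = n/2 × [2a + (n-1)d]
11066 = n/2 × [2(15) + (n-1)(11)]
11066 = n/2 × [30 + 11n - 11]
22132 = n × [19 + 11n]
11n² + (19)n - 22132 = 0
Discriminant: Δ = (19)² - 4(11)(-22132) = 361 + 973808 = 974169
√Δ = 987
n = [-(19) + √Δ] / (2·11) = (-19 + 987) / 22 = 968 / 22 = 44
(The negative root is discarded since n must be a positive integer.)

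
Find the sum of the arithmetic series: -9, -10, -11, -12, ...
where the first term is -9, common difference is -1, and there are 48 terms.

Sₙ = n/2 × (first + last)
Last term = a + (n-1)d = -9 + (48-1)×(-1) = -56
S_48 = 48/2 × (-9 + (-56))
S_48 = 48/2 × (-65) = -1560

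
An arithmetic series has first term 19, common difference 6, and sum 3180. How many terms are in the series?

Using S = n/2 × [2a + (n-1)d]
3180 = n/2 × [2(19) + (n-1)(6)]
3180 = n/2 × [38 + 6n - 6]
6360 = n × [32 + 6n]
6n² + (32)n - 6360 = 0
Discriminant: Δ = (32)² - 4(6)(-6360) = 1024 + 152640 = 153664
√Δ = 392
n = [-(32) + √Δ] / (2·6) = (-32 + 392) / 12 = 360 / 12 = 30
(The negative root is discarded since n must be a positive integer.)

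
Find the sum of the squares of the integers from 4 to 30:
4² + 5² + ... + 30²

Use ∑_{k=1}^{n} k² = n(n+1)(2n+1)/6, then subtract the first 3 terms.
∑_{k=1}^{30} k² = 30×31×61/6 = 9455
∑_{k=1}^{3} k² = 3×4×7/6 = 14
∑_{k=4}^{30} k² = 9455 - 14 = 9441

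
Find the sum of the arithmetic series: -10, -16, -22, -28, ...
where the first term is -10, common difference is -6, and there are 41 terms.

Sₙ = n/2 × (first + last)
Last term = a + (n-1)d = -10 + (41-1)×(-6) = -250
S_41 = 41/2 × (-10 + (-250))
S_41 = 41/2 × (-260) = -5330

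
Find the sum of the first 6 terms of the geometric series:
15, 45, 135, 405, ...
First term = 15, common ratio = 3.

Sₙ = a(1 - rⁿ) / (1 - r)
S_6 = 15(1 - 3^6) / (1 - 3)
S_6 = 15(1 - 729) / (-2)
S_6 = 5460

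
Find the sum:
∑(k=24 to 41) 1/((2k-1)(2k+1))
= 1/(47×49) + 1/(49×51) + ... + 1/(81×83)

Partial fractions: 1/((2k-1)(2k+1)) = (1/2)[1/(2k-1) - 1/(2k+1)]
The series telescopes:
= (1/2)[1/47 - 1/83]
= 18/3901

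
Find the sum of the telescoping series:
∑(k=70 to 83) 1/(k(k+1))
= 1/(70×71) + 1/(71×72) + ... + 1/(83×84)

Partial fractions: 1/(k(k+1)) = 1/k - 1/(k+1)
The series telescopes:
= (1/70 - 1/71) + (1/71 - 1/72) + ... + (1/83 - 1/84)
= 1/70 - 1/84
= 1/420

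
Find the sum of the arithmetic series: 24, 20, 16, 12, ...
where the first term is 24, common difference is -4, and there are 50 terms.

Sₙ = n/2 × (first + last)
Last term = a + (n-1)d = 24 + (50-1)×(-4) = -172
S_50 = 50/2 × (24 + (-172))
S_50 = 50/2 × (-148) = -3700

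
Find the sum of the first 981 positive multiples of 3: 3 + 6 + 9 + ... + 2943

Factor out 3: = 3(1 + 2 + ... + 981) = 3 × n(n+1)/2
= 3 × 981×982/2
= 3 × 481671
= 1445013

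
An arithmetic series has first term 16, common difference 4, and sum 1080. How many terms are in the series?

Using S = n/2 × [2a + (n-1)d]
1080 = n/2 × [2(16) + (n-1)(4)]
1080 = n/2 × [32 + 4n - 4]
2160 = n × [28 + 4n]
4n² + (28)n - 2160 = 0
Discriminant: Δ = (28)² - 4(4)(-2160) = 784 + 34560 = 35344
√Δ = 188
n = [-(28) + √Δ] / (2·4) = (-28 + 188) / 8 = 160 / 8 = 20
(The negative root is discarded since n must be a positive integer.)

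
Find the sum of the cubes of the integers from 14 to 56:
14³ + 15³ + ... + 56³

Use ∑_{k=1}^{n} k³ = [n(n+1)/2]², then subtract the first 13 terms.
∑_{k=1}^{56} k³ = [56×57/2]² = 1596² = 2547216
∑_{k=1}^{13} k³ = [13×14/2]² = 91² = 8281
∑_{k=14}^{56} k³ = 2547216 - 8281 = 2538935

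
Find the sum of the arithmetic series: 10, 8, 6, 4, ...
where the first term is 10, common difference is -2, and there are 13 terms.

Sₙ = n/2 × (first + last)
Last term = a + (n-1)d = 10 + (13-1)×(-2) = -14
S_13 = 13/2 × (10 + (-14))
S_13 = 13/2 × (-4) = -26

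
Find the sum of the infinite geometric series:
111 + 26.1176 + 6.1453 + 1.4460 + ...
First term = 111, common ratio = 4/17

For |r| < 1, S = a / (1 - r)
S = 111 / (1 - (4/17))
S = 111 / (13/17)
S = 1887/13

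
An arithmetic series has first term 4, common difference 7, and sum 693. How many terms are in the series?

Using S = n/2 × [2a + (n-1)d]
693 = n/2 × [2(4) + (n-1)(7)]
693 = n/2 × [8 + 7n - 7]
1386 = n × [1 + 7n]
7n² + (1)n - 1386 = 0
Discriminant: Δ = (1)² - 4(7)(-1386) = 1 + 38808 = 38809
√Δ = 197
n = [-(1) + √Δ] / (2·7) = (-1 + 197) / 14 = 196 / 14 = 14
(The negative root is discarded since n must be a positive integer.)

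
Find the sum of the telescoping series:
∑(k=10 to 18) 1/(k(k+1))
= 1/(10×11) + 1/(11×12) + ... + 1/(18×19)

Partial fractions: 1/(k(k+1)) = 1/k - 1/(k+1)
The series telescopes:
= (1/10 - 1/11) + (1/11 - 1/12) + ... + (1/18 - 1/19)
= 1/10 - 1/19
= 9/190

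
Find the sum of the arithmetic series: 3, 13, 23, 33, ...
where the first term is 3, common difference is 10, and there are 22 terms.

Sₙ = n/2 × (first + last)
Last term = a + (n-1)d = 3 + (22-1)×10 = 213
S_22 = 22/2 × (3 + 213)
S_22 = 22/2 × 216 = 2376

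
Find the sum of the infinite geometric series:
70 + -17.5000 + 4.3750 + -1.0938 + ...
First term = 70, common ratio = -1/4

For |r| < 1, S = a / (1 - r)
S = 70 / (1 - (-1/4))
S = 70 / (5/4)
S = 56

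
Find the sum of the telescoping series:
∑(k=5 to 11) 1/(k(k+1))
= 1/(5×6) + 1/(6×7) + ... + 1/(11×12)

Partial fractions: 1/(k(k+1)) = 1/k - 1/(k+1)
The series telescopes:
= (1/5 - 1/6) + (1/6 - 1/7) + ... + (1/11 - 1/12)
= 1/5 - 1/12
= 7/60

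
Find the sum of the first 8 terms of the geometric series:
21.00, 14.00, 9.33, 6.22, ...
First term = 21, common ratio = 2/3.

Sₙ = a(1 - rⁿ) / (1 - r)
S_8 = 21(1 - (2/3)^8) / (1 - (2/3))
S_8 = 21(1 - (256/6561)) / (1/3)
S_8 = 44135/729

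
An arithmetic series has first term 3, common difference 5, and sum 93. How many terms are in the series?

Using S = n/2 × [2a + (n-1)d]
93 = n/2 × [2(3) + (n-1)(5)]
93 = n/2 × [6 + 5n - 5]
186 = n × [1 + 5n]
5n² + (1)n - 186 = 0
Discriminant: Δ = (1)² - 4(5)(-186) = 1 + 3720 = 3721
√Δ = 61
n = [-(1) + √Δ] / (2·5) = (-1 + 61) / 10 = 60 / 10 = 6
(The negative root is discarded since n must be a positive integer.)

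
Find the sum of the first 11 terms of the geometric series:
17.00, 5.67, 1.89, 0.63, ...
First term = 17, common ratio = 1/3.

Sₙ = a(1 - rⁿ) / (1 - r)
S_11 = 17(1 - (1/3)^11) / (1 - (1/3))
S_11 = 17(1 - (1/177147)) / (2/3)
S_11 = 1505741/59049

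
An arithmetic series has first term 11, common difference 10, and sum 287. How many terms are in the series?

Using S = n/2 × [2a + (n-1)d]
287 = n/2 × [2(11) + (n-1)(10)]
287 = n/2 × [22 + 10n - 10]
574 = n × [12 + 10n]
10n² + (12)n - 574 = 0
Discriminant: Δ = (12)² - 4(10)(-574) = 144 + 22960 = 23104
√Δ = 152
n = [-(12) + √Δ] / (2·10) = (-12 + 152) / 20 = 140 / 20 = 7
(The negative root is discarded since n must be a positive integer.)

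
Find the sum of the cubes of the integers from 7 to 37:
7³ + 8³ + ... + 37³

Use ∑_{k=1}^{n} k³ = [n(n+1)/2]², then subtract the first 6 terms.
∑_{k=1}^{37} k³ = [37×38/2]² = 703² = 494209
∑_{k=1}^{6} k³ = [6×7/2]² = 21² = 441
∑_{k=7}^{37} k³ = 494209 - 441 = 493768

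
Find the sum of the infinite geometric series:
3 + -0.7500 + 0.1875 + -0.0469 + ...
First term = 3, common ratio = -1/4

For |r| < 1, S = a / (1 - r)
S = 3 / (1 - (-1/4))
S = 3 / (5/4)
S = 12/5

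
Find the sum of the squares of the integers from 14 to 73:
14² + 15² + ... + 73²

Use ∑_{k=1}^{n} k² = n(n+1)(2n+1)/6, then subtract the first 13 terms.
∑_{k=1}^{73} k² = 73×74×147/6 = 132349
∑_{k=1}^{13} k² = 13×14×27/6 = 819
∑_{k=14}^{73} k² = 132349 - 819 = 131530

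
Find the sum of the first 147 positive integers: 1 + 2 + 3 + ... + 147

Formula: ∑k = n(n+1)/2
= 147×148/2
= 21756/2
= 10878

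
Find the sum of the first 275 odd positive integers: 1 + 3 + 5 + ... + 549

Sum of first n odd numbers = n²
= 275²
= 75625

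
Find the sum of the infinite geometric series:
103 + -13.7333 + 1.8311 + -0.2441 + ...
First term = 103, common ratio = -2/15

For |r| < 1, S = a / (1 - r)
S = 103 / (1 - (-2/15))
S = 103 / (17/15)
S = 1545/17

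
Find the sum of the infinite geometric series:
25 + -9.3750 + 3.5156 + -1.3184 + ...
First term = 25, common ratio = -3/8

For |r| < 1, S = a / (1 - r)
S = 25 / (1 - (-3/8))
S = 25 / (11/8)
S = 200/11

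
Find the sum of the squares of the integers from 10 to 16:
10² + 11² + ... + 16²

Use ∑_{k=1}^{n} k² = n(n+1)(2n+1)/6, then subtract the first 9 terms.
∑_{k=1}^{16} k² = 16×17×33/6 = 1496
∑_{k=1}^{9} k² = 9×10×19/6 = 285
∑_{k=10}^{16} k² = 1496 - 285 = 1211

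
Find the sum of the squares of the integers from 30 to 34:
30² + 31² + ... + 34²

Use ∑_{k=1}^{n} k² = n(n+1)(2n+1)/6, then subtract the first 29 terms.
∑_{k=1}^{34} k² = 34×35×69/6 = 13685
∑_{k=1}^{29} k² = 29×30×59/6 = 8555
∑_{k=30}^{34} k² = 13685 - 8555 = 5130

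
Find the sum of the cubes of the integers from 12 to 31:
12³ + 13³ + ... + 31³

Use ∑_{k=1}^{n} k³ = [n(n+1)/2]², then subtract the first 11 terms.
∑_{k=1}^{31} k³ = [31×32/2]² = 496² = 246016
∑_{k=1}^{11} k³ = [11×12/2]² = 66² = 4356
∑_{k=12}^{31} k³ = 246016 - 4356 = 241660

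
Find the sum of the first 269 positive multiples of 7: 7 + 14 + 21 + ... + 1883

Factor out 7: = 7(1 + 2 + ... + 269) = 7 × n(n+1)/2
= 7 × 269×270/2
= 7 × 36315
= 254205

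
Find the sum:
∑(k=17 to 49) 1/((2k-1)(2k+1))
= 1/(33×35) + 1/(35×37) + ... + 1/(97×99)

Partial fractions: 1/((2k-1)(2k+1)) = (1/2)[1/(2k-1) - 1/(2k+1)]
The series telescopes:
= (1/2)[1/33 - 1/99]
= 1/99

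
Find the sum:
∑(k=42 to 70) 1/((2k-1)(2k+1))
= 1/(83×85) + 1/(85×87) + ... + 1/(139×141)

Partial fractions: 1/((2k-1)(2k+1)) = (1/2)[1/(2k-1) - 1/(2k+1)]
The series telescopes:
= (1/2)[1/83 - 1/141]
= 29/11703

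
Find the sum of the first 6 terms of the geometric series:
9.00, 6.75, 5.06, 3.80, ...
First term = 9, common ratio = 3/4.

Sₙ = a(1 - rⁿ) / (1 - r)
S_6 = 9(1 - (3/4)^6) / (1 - (3/4))
S_6 = 9(1 - (729/4096)) / (1/4)
S_6 = 30303/1024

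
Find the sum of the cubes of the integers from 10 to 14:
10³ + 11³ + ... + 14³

Use ∑_{k=1}^{n} k³ = [n(n+1)/2]², then subtract the first 9 terms.
∑_{k=1}^{14} k³ = [14×15/2]² = 105² = 11025
∑_{k=1}^{9} k³ = [9×10/2]² = 45² = 2025
∑_{k=10}^{14} k³ = 11025 - 2025 = 9000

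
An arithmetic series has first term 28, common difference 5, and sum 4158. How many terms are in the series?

Using S = n/2 × [2a + (n-1)d]
4158 = n/2 × [2(28) + (n-1)(5)]
4158 = n/2 × [56 + 5n - 5]
8316 = n × [51 + 5n]
5n² + (51)n - 8316 = 0
Discriminant: Δ = (51)² - 4(5)(-8316) = 2601 + 166320 = 168921
√Δ = 411
n = [-(51) + √Δ] / (2·5) = (-51 + 411) / 10 = 360 / 10 = 36
(The negative root is discarded since n must be a positive integer.)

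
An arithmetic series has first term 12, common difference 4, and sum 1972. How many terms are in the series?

Using S = n/2 × [2a + (n-1)d]
1972 = n/2 × [2(12) + (n-1)(4)]
1972 = n/2 × [24 + 4n - 4]
3944 = n × [20 + 4n]
4n² + (20)n - 3944 = 0
Discriminant: Δ = (20)² - 4(4)(-3944) = 400 + 63104 = 63504
√Δ = 252
n = [-(20) + √Δ] / (2·4) = (-20 + 252) / 8 = 232 / 8 = 29
(The negative root is discarded since n must be a positive integer.)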